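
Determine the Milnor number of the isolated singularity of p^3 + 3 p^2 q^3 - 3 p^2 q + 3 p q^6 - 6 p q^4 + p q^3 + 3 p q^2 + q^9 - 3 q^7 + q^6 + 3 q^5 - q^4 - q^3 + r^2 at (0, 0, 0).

7

The Hessian of f at 0 has rank 1. Corank 2; j^3 = (p - q)^3 is a perfect cube, so E-series; the 4-jet and mu = 7 give E_7.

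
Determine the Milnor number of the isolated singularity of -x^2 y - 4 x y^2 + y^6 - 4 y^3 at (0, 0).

7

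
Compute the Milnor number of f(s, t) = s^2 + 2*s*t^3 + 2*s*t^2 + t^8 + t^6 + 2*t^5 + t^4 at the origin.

7

The Hessian of f at 0 is [[2, 0], [0, 0]] with rank 1, so corank 1. A Groebner basis of the Jacobian ideal J(f) in C{s,t} is {s^3 + s^2 + 2*s*t^2 - s*t + s + t^2, s^2*t - 2*s^2 - 3*s*t^2 + s*t - s - t^2, s + t^3 + t^2}; counting standard monomials gives mu = 7. Corank 1: A-series; mu = 7 gives A_7.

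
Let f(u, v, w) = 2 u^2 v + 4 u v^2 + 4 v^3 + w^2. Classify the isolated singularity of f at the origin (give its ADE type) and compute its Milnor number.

The Hessian of f at 0 is [[0, 0, 0], [0, 0, 0], [0, 0, 2]] with rank 1, so corank 2. A Groebner basis of the Jacobian ideal J(f) in C{u,v,w} is {v^3, u^2 + 2*v^2, u*v + v^2, w}; counting standard monomials gives mu = 4. Corank 2; j^3 = 2*v*(u^2 + 2*u*v + 2*v^2) splits into three distinct lines over C (the quadratic factor has nonzero discriminant), so D_4.

Type D_4, Milnor number mu = 4.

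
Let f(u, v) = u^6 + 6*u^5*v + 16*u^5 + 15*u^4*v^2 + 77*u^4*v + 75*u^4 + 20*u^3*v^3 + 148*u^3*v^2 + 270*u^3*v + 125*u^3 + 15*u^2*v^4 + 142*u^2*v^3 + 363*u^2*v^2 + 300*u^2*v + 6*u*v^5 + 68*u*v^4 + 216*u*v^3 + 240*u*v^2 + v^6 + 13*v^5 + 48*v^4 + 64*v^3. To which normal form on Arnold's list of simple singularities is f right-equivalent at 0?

E_{8}

The Hessian of f at 0 has rank 0. Corank 2; j^3 = (5*u + 4*v)^3 is a perfect cube, so E-series; the 5-jet and mu = 8 give E_8.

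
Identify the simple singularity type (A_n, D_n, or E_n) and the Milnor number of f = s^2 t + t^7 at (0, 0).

The Hessian of f at 0 has rank 0. Corank 2; j^3 = s^2*t has shape L^2 M (L != M), so D-series; mu = 8 gives D_8.

Type D_{8}, Milnor number mu = 8.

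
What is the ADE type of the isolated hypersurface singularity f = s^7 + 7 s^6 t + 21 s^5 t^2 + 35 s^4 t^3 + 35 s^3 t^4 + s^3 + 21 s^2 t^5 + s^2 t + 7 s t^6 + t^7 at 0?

D_{8}

The Hessian of f at 0 is [[0, 0], [0, 0]] with rank 0, so corank 2. A Groebner basis of the Jacobian ideal J(f) in C{s,t} is {-s*t/7 + t^6, s*t^2, s^2 + s*t}; counting standard monomials gives mu = 8. Corank 2; j^3 = s^2*(s + t) has shape L^2 M (L != M), so D-series; mu = 8 gives D_8.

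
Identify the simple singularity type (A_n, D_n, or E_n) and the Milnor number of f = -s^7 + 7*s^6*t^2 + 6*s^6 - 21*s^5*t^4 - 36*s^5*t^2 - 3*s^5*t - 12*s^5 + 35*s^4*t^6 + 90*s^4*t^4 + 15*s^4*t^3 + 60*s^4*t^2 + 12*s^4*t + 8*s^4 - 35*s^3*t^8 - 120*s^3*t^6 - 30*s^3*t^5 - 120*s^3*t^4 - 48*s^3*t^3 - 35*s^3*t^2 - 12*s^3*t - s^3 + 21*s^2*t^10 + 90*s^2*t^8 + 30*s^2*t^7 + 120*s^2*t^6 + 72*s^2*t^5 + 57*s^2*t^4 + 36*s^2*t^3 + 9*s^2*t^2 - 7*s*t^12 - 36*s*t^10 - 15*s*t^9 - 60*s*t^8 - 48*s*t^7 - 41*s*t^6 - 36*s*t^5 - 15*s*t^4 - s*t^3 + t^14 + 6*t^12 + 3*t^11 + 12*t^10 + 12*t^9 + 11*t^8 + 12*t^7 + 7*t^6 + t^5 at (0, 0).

The Hessian of f at 0 has rank 0. Corank 2; j^3 = -s^3 is a perfect cube, so E-series; the 4-jet and mu = 7 give E_7.

Type E_{7}, Milnor number mu = 7.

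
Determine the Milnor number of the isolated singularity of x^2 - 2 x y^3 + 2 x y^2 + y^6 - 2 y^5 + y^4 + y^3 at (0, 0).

2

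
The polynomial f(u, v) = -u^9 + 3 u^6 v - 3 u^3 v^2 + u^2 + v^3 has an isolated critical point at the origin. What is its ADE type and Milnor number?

The Hessian of f at 0 is [[2, 0], [0, 0]] with rank 1, so corank 1. A Groebner basis of the Jacobian ideal J(f) in C{u,v} is {v^2, u}; counting standard monomials gives mu = 2. Corank 1: A-series; mu = 2 gives A_2.

Type A_{2}, Milnor number mu = 2.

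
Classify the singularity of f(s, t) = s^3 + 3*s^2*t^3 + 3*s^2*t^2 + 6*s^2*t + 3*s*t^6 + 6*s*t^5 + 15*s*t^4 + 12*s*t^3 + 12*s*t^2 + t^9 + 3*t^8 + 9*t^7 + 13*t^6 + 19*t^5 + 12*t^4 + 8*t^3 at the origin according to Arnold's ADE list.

E_{8}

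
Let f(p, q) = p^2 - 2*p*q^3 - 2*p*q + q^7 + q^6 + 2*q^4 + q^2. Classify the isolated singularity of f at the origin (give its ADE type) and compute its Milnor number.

Type A6, Milnor number mu = 6.

The Hessian of f at 0 has rank 1. Corank 1: A-series; mu = 6 gives A_6.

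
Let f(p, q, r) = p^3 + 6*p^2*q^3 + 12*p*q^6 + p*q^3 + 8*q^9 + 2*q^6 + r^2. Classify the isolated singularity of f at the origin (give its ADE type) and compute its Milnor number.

Type E_{7}, Milnor number mu = 7.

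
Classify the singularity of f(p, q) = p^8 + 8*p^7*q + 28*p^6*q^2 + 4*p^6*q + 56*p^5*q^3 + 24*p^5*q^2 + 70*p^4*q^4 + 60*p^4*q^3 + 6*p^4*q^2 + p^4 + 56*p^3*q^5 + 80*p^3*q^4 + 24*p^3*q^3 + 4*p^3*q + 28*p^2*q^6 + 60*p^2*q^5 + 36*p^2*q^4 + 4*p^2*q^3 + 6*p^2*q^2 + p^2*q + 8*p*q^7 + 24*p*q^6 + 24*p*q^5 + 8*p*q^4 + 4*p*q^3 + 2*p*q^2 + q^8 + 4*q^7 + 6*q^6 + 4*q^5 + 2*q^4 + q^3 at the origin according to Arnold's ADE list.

D_5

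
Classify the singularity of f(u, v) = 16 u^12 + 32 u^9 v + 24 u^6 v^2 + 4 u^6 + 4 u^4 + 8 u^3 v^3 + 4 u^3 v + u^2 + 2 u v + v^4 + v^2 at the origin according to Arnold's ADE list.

The Hessian of f at 0 has rank 1. Corank 1: A-series; mu = 3 gives A_3.

A3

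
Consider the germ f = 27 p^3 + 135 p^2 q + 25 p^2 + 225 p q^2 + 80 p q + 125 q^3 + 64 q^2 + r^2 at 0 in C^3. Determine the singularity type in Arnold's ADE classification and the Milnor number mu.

Type A_2, Milnor number mu = 2.

The Hessian of f at 0 is [[50, 80, 0], [80, 128, 0], [0, 0, 2]] with rank 2, so corank 1. A Groebner basis of the Jacobian ideal J(f) in C{p,q,r} is {q^2, p + 8*q/5, r}; counting standard monomials gives mu = 2. Corank 1: A-series; mu = 2 gives A_2.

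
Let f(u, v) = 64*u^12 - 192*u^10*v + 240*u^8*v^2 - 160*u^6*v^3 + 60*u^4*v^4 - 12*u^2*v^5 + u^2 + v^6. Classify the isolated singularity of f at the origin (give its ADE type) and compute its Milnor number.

Type A_{5}, Milnor number mu = 5.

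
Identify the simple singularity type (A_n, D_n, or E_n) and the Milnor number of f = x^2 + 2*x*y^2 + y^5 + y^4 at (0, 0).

The Hessian of f at 0 has rank 1. Corank 1: A-series; mu = 4 gives A_4.

Type A4, Milnor number mu = 4.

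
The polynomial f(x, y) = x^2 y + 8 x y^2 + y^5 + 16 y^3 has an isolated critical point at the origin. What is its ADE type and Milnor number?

Type D_6, Milnor number mu = 6.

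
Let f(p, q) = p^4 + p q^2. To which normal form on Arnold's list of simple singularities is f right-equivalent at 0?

D_5

The Hessian of f at 0 is [[0, 0], [0, 0]] with rank 0, so corank 2. A Groebner basis of the Jacobian ideal J(f) in C{p,q} is {p^3 + q^2/4, q^3, p*q}; counting standard monomials gives mu = 5. Corank 2; j^3 = p*q^2 has shape L^2 M (L != M), so D-series; mu = 5 gives D_5.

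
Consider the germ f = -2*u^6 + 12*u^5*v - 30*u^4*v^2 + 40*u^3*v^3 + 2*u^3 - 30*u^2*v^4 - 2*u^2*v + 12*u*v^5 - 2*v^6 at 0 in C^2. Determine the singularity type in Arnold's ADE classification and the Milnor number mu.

The Hessian of f at 0 has rank 0. Corank 2; j^3 = 2*u^2*(u - v) has shape L^2 M (L != M), so D-series; mu = 7 gives D_7.

Type D_7, Milnor number mu = 7.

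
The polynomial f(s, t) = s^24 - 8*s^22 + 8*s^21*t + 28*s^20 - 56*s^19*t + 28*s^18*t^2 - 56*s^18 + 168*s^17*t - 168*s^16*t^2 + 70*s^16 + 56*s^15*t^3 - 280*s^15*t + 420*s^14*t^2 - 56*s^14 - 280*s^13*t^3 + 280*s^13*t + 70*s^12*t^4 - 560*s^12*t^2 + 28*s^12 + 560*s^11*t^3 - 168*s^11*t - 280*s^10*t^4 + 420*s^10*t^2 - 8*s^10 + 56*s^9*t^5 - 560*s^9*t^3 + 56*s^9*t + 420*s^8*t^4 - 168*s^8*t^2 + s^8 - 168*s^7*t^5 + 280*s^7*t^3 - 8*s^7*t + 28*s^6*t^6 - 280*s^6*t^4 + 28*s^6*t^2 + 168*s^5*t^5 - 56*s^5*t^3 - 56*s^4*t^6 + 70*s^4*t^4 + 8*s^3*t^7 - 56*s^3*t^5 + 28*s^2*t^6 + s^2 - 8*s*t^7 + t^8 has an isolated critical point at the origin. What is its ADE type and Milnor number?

Type A7, Milnor number mu = 7.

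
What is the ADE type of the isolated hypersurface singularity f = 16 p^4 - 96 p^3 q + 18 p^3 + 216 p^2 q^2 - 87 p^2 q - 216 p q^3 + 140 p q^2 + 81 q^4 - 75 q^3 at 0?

The Hessian of f at 0 has rank 0. Corank 2; j^3 = (2*p - 3*q)*(3*p - 5*q)^2 has shape L^2 M (L != M), so D-series; mu = 5 gives D_5.

D_5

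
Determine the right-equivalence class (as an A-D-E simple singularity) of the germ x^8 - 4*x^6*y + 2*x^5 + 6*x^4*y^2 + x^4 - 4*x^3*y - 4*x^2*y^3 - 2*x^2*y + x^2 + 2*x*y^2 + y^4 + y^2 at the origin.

A1

The Hessian of f at 0 has rank 2. Corank 0: nondegenerate Morse point, so A_1.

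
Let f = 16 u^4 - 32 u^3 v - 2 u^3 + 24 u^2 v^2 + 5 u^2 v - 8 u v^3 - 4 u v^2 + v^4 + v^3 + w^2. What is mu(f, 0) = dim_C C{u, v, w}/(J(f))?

The Hessian of f at 0 is [[0, 0, 0], [0, 0, 0], [0, 0, 2]] with rank 1, so corank 2. A Groebner basis of the Jacobian ideal J(f) in C{u,v,w} is {u*v^2 + u*v/8 - v^2/8, u*v/8 + v^3 - v^2/8, u^2 - 3*u*v/2 + v^2/2, w}; counting standard monomials gives mu = 5. Corank 2; j^3 = -(u - v)^2*(2*u - v) has shape L^2 M (L != M), so D-series; mu = 5 gives D_5.

5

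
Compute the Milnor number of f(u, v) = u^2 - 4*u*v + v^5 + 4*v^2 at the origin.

The Hessian of f at 0 is [[2, -4], [-4, 8]] with rank 1, so corank 1. A Groebner basis of the Jacobian ideal J(f) in C{u,v} is {v^4, u - 2*v}; counting standard monomials gives mu = 4. Corank 1: A-series; mu = 4 gives A_4.

4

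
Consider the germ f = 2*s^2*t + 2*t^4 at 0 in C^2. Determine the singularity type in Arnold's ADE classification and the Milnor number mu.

Type D_{5}, Milnor number mu = 5.

The Hessian of f at 0 has rank 0. Corank 2; j^3 = 2*s^2*t has shape L^2 M (L != M), so D-series; mu = 5 gives D_5.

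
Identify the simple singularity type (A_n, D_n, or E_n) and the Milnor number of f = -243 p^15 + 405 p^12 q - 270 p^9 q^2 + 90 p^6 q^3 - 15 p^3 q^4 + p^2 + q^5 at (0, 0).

Type A_4, Milnor number mu = 4.

The Hessian of f at 0 is [[2, 0], [0, 0]] with rank 1, so corank 1. A Groebner basis of the Jacobian ideal J(f) in C{p,q} is {q^4, p}; counting standard monomials gives mu = 4. Corank 1: A-series; mu = 4 gives A_4.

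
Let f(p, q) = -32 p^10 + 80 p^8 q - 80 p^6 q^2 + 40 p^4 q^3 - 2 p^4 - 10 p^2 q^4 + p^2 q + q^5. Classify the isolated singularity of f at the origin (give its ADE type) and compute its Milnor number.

The Hessian of f at 0 is [[0, 0], [0, 0]] with rank 0, so corank 2. A Groebner basis of the Jacobian ideal J(f) in C{p,q} is {p^2/5 + q^4, p^3, p*q}; counting standard monomials gives mu = 6. Corank 2; j^3 = p^2*q has shape L^2 M (L != M), so D-series; mu = 6 gives D_6.

Type D_{6}, Milnor number mu = 6.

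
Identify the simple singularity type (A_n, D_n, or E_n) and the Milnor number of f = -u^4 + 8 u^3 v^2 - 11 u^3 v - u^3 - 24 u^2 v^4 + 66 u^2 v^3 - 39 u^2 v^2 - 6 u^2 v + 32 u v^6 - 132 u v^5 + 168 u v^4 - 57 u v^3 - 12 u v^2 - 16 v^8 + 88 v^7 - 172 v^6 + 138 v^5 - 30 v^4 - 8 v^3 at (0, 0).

The Hessian of f at 0 has rank 0. Corank 2; j^3 = -(u + 2*v)^3 is a perfect cube, so E-series; the 4-jet and mu = 7 give E_7.

Type E_7, Milnor number mu = 7.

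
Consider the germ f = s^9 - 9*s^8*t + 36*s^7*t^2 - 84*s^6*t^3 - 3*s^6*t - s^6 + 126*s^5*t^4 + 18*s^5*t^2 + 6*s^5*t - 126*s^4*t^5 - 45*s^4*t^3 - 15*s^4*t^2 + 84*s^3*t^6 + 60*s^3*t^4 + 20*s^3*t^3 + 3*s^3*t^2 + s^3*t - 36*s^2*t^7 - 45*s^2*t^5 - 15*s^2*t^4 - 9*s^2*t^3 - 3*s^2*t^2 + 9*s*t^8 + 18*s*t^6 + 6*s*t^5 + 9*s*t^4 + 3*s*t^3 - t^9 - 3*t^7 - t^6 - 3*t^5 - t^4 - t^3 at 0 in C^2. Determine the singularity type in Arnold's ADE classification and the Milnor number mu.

Type E_7, Milnor number mu = 7.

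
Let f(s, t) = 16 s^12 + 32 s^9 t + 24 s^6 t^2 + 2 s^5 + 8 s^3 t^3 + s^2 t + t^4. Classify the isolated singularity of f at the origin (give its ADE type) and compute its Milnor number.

Type D_{5}, Milnor number mu = 5.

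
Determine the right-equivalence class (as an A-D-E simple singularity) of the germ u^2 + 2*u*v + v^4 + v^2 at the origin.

A3

The Hessian of f at 0 is [[2, 2], [2, 2]] with rank 1, so corank 1. A Groebner basis of the Jacobian ideal J(f) in C{u,v} is {v^3, u + v}; counting standard monomials gives mu = 3. Corank 1: A-series; mu = 3 gives A_3.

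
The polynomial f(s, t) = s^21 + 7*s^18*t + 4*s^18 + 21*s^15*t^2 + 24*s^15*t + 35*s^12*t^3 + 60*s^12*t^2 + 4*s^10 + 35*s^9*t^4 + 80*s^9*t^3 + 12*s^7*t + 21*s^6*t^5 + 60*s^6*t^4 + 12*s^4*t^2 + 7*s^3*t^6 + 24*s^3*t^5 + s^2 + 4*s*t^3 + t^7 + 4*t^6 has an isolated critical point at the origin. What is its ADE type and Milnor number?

The Hessian of f at 0 is [[2, 0], [0, 0]] with rank 1, so corank 1. A Groebner basis of the Jacobian ideal J(f) in C{s,t} is {s/2 + t^3, s^2}; counting standard monomials gives mu = 6. Corank 1: A-series; mu = 6 gives A_6.

Type A6, Milnor number mu = 6.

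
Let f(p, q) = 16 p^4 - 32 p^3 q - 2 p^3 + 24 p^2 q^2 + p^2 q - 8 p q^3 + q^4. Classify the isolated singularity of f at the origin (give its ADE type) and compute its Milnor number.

The Hessian of f at 0 has rank 0. Corank 2; j^3 = -p^2*(2*p - q) has shape L^2 M (L != M), so D-series; mu = 5 gives D_5.

Type D_{5}, Milnor number mu = 5.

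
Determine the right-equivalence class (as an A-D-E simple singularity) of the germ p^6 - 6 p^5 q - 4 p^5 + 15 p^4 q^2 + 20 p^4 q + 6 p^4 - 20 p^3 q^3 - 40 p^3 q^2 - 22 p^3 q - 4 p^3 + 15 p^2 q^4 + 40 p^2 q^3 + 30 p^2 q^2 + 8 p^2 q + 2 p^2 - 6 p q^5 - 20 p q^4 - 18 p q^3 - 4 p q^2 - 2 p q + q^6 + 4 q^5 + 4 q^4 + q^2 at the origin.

A1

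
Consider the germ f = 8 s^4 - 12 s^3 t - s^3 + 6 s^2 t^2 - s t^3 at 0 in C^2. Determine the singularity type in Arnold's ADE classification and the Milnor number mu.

Type E7, Milnor number mu = 7.

The Hessian of f at 0 is [[0, 0], [0, 0]] with rank 0, so corank 2. A Groebner basis of the Jacobian ideal J(f) in C{s,t} is {3*s^2/4 + t^4 + t^3/4, s^3, s^2*t - s^2/4 - t^3/12, -s^2 + s*t^2 - t^3/3}; counting standard monomials gives mu = 7. Corank 2; j^3 = -s^3 is a perfect cube, so E-series; the 4-jet and mu = 7 give E_7.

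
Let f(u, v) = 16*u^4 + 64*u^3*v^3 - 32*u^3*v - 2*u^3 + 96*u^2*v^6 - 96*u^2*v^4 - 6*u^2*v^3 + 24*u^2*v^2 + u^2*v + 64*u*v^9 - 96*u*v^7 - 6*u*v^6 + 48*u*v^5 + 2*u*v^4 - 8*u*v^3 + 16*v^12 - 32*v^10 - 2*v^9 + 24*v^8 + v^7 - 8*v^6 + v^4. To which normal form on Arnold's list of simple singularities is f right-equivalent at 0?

The Hessian of f at 0 has rank 0. Corank 2; j^3 = -u^2*(2*u - v) has shape L^2 M (L != M), so D-series; mu = 5 gives D_5.

D_{5}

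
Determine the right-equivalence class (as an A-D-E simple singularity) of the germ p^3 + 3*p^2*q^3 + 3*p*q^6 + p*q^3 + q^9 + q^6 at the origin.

The Hessian of f at 0 has rank 0. Corank 2; j^3 = p^3 is a perfect cube, so E-series; the 4-jet and mu = 7 give E_7.

E_{7}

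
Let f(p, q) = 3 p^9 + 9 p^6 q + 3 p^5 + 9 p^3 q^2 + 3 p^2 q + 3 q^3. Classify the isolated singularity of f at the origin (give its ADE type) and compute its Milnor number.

Type D_4, Milnor number mu = 4.

The Hessian of f at 0 has rank 0. Corank 2; j^3 = 3*q*(p^2 + q^2) splits into three distinct lines over C (the quadratic factor has nonzero discriminant), so D_4.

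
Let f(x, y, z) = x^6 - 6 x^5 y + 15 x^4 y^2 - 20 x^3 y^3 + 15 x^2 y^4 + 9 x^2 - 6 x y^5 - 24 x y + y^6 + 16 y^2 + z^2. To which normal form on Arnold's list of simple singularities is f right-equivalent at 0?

The Hessian of f at 0 has rank 2. Corank 1: A-series; mu = 5 gives A_5.

A5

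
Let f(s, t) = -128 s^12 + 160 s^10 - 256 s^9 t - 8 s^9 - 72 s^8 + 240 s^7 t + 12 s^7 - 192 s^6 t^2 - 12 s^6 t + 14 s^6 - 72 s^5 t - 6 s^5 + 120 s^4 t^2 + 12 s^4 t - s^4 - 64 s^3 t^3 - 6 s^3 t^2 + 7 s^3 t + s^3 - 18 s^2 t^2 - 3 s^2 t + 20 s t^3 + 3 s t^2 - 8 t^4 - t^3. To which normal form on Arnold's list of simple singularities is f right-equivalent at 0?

The Hessian of f at 0 has rank 0. Corank 2; j^3 = (s - t)^3 is a perfect cube, so E-series; the 4-jet and mu = 7 give E_7.

E_{7}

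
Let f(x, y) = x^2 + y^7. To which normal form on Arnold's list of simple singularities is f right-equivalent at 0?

A_{6}

The Hessian of f at 0 has rank 1. Corank 1: A-series; mu = 6 gives A_6.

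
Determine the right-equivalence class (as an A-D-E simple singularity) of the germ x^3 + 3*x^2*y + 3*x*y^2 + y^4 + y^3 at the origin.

The Hessian of f at 0 is [[0, 0], [0, 0]] with rank 0, so corank 2. A Groebner basis of the Jacobian ideal J(f) in C{x,y} is {y^3, x^2 + 2*x*y + y^2}; counting standard monomials gives mu = 6. Corank 2; j^3 = (x + y)^3 is a perfect cube, so E-series; the 4-jet and mu = 6 give E_6.

E_6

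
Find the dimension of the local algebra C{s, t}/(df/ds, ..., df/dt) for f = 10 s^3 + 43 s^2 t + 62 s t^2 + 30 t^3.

The Hessian of f at 0 has rank 0. Corank 2; j^3 = (2*s + 3*t)*(5*s^2 + 14*s*t + 10*t^2) splits into three distinct lines over C (the quadratic factor has nonzero discriminant), so D_4.

4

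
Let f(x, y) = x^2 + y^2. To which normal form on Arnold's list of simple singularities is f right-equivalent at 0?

The Hessian of f at 0 has rank 2. Corank 0: nondegenerate Morse point, so A_1.

A1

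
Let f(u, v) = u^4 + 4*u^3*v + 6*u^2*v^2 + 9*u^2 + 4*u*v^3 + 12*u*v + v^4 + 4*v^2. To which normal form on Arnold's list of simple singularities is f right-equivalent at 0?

The Hessian of f at 0 has rank 1. Corank 1: A-series; mu = 3 gives A_3.

A_3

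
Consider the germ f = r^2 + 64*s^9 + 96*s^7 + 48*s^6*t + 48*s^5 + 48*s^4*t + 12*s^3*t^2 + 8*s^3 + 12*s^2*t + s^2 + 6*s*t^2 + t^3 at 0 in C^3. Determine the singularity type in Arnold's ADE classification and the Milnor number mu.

The Hessian of f at 0 has rank 2. Corank 1: A-series; mu = 2 gives A_2.

Type A_2, Milnor number mu = 2.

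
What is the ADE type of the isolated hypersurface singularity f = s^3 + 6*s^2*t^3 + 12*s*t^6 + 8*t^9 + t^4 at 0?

The Hessian of f at 0 has rank 0. Corank 2; j^3 = s^3 is a perfect cube, so E-series; the 4-jet and mu = 6 give E_6.

E_6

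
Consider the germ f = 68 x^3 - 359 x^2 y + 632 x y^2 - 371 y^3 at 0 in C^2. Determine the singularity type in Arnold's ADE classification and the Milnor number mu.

Type D4, Milnor number mu = 4.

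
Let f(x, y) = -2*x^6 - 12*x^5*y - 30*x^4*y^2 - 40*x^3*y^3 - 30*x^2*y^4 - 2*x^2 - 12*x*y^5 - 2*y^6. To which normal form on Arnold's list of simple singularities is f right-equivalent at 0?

A5

The Hessian of f at 0 is [[-4, 0], [0, 0]] with rank 1, so corank 1. A Groebner basis of the Jacobian ideal J(f) in C{x,y} is {y^5, x}; counting standard monomials gives mu = 5. Corank 1: A-series; mu = 5 gives A_5.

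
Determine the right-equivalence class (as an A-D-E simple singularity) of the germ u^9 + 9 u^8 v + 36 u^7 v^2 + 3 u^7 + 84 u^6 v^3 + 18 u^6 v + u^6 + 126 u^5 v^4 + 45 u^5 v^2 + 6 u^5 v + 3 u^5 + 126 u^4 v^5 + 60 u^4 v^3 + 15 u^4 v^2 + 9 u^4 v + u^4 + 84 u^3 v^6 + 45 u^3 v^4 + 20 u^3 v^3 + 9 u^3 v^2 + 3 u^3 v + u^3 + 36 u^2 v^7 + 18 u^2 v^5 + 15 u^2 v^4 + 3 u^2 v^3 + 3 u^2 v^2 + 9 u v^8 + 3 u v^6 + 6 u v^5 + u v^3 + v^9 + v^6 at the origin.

E_7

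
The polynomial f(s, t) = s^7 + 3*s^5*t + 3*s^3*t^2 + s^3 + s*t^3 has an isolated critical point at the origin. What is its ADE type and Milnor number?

The Hessian of f at 0 has rank 0. Corank 2; j^3 = s^3 is a perfect cube, so E-series; the 4-jet and mu = 7 give E_7.

Type E_7, Milnor number mu = 7.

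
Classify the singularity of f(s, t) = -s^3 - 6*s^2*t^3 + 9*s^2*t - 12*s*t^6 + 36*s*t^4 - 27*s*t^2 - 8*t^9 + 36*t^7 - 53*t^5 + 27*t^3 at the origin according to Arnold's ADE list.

E_8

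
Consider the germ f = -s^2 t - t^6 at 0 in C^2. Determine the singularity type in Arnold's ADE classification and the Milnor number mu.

Type D_7, Milnor number mu = 7.

The Hessian of f at 0 is [[0, 0], [0, 0]] with rank 0, so corank 2. A Groebner basis of the Jacobian ideal J(f) in C{s,t} is {s^2/6 + t^5, s^3, s*t}; counting standard monomials gives mu = 7. Corank 2; j^3 = -s^2*t has shape L^2 M (L != M), so D-series; mu = 7 gives D_7.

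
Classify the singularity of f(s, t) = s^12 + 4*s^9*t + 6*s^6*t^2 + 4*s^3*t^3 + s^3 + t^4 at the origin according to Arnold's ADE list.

The Hessian of f at 0 is [[0, 0], [0, 0]] with rank 0, so corank 2. A Groebner basis of the Jacobian ideal J(f) in C{s,t} is {t^3, s^2}; counting standard monomials gives mu = 6. Corank 2; j^3 = s^3 is a perfect cube, so E-series; the 4-jet and mu = 6 give E_6.

E_6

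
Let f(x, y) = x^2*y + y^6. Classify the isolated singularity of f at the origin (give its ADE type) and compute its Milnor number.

The Hessian of f at 0 has rank 0. Corank 2; j^3 = x^2*y has shape L^2 M (L != M), so D-series; mu = 7 gives D_7.

Type D_{7}, Milnor number mu = 7.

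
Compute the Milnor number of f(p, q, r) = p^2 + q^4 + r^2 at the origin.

The Hessian of f at 0 has rank 2. Corank 1: A-series; mu = 3 gives A_3.

3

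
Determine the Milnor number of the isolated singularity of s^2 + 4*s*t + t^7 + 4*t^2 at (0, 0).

6

The Hessian of f at 0 has rank 1. Corank 1: A-series; mu = 6 gives A_6.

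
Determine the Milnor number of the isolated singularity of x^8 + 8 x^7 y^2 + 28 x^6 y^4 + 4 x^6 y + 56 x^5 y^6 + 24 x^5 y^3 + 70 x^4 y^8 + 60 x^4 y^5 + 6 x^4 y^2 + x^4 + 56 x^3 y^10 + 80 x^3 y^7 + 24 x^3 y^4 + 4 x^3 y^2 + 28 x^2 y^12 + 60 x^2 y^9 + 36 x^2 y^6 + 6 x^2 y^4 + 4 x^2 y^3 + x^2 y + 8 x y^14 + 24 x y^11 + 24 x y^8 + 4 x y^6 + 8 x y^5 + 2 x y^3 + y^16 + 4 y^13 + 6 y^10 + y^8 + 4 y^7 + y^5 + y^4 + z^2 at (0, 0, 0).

5

The Hessian of f at 0 is [[0, 0, 0], [0, 0, 0], [0, 0, 2]] with rank 1, so corank 2. A Groebner basis of the Jacobian ideal J(f) in C{x,y,z} is {x*y^2, x*y + y^3, x^2 - 4*x*y, z}; counting standard monomials gives mu = 5. Corank 2; j^3 = x^2*y has shape L^2 M (L != M), so D-series; mu = 5 gives D_5.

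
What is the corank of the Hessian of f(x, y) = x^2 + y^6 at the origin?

1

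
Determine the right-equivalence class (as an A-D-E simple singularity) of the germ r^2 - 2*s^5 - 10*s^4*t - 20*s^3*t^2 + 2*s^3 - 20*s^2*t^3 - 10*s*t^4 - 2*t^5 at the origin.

E8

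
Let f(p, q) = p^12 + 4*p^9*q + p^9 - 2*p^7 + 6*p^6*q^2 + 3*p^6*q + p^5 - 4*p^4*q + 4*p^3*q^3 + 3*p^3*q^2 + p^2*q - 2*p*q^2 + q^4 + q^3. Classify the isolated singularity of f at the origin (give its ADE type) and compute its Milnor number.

Type D5, Milnor number mu = 5.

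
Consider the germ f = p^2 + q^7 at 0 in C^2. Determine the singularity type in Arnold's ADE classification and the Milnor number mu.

The Hessian of f at 0 is [[2, 0], [0, 0]] with rank 1, so corank 1. A Groebner basis of the Jacobian ideal J(f) in C{p,q} is {q^6, p}; counting standard monomials gives mu = 6. Corank 1: A-series; mu = 6 gives A_6.

Type A_6, Milnor number mu = 6.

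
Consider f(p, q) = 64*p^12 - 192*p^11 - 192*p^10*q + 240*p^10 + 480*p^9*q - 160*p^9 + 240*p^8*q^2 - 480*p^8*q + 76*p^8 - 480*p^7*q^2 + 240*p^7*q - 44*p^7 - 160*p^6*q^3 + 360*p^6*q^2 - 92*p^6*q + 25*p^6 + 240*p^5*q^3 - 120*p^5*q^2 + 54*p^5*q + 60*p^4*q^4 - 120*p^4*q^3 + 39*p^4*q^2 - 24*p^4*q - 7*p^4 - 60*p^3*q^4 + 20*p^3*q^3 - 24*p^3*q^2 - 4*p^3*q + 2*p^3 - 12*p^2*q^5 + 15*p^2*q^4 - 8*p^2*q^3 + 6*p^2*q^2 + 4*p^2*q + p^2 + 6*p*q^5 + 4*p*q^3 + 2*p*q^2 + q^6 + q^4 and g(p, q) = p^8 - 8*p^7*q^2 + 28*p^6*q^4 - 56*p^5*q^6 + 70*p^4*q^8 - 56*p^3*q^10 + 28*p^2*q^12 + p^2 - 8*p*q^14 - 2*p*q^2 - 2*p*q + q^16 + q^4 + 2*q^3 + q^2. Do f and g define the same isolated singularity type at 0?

The Hessian of f at 0 has rank 1. Corank 1: A-series; mu = 5 gives A_5. The Hessian of g at 0 has rank 1. Corank 1: A-series; mu = 7 gives A_7. f is A_5 but g is A_7, hence not right-equivalent.

No.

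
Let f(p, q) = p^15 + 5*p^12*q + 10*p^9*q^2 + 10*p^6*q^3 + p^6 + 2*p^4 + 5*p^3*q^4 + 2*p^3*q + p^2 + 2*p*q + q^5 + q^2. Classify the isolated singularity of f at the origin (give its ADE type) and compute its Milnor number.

Type A_{4}, Milnor number mu = 4.

The Hessian of f at 0 is [[2, 2], [2, 2]] with rank 1, so corank 1. A Groebner basis of the Jacobian ideal J(f) in C{p,q} is {-p + q^3 - q, p^2 - q^2, p*q + q^2}; counting standard monomials gives mu = 4. Corank 1: A-series; mu = 4 gives A_4.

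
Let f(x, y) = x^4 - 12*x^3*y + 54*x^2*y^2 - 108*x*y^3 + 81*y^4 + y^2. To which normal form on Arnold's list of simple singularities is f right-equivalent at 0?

The Hessian of f at 0 has rank 1. Corank 1: A-series; mu = 3 gives A_3.

A_{3}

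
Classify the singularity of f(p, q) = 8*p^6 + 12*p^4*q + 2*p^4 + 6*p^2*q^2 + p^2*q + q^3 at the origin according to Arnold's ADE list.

The Hessian of f at 0 has rank 0. Corank 2; j^3 = q*(p^2 + q^2) splits into three distinct lines over C (the quadratic factor has nonzero discriminant), so D_4.

D_{4}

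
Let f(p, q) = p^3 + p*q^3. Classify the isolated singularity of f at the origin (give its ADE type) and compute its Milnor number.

Type E7, Milnor number mu = 7.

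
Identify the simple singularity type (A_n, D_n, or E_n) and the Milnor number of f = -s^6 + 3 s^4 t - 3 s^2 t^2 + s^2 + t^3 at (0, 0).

The Hessian of f at 0 has rank 1. Corank 1: A-series; mu = 2 gives A_2.

Type A2, Milnor number mu = 2.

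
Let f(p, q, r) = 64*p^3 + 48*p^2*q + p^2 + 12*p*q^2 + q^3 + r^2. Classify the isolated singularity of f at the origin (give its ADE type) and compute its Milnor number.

Type A2, Milnor number mu = 2.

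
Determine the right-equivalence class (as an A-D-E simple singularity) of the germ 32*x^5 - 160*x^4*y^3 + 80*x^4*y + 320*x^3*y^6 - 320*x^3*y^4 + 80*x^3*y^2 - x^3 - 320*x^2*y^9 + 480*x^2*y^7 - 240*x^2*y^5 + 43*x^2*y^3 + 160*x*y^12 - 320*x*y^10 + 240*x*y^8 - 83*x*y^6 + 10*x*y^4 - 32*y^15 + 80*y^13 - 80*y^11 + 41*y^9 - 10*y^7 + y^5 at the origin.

E_8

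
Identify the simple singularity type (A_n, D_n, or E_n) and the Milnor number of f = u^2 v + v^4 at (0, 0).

Type D_5, Milnor number mu = 5.

The Hessian of f at 0 has rank 0. Corank 2; j^3 = u^2*v has shape L^2 M (L != M), so D-series; mu = 5 gives D_5.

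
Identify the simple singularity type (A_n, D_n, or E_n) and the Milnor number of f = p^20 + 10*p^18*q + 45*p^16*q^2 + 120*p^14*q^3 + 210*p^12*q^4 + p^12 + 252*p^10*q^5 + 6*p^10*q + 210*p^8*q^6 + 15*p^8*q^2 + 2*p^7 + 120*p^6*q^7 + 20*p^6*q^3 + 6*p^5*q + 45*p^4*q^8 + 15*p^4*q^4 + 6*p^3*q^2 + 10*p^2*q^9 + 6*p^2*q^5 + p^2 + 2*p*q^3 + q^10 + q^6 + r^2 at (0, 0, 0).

Type A_9, Milnor number mu = 9.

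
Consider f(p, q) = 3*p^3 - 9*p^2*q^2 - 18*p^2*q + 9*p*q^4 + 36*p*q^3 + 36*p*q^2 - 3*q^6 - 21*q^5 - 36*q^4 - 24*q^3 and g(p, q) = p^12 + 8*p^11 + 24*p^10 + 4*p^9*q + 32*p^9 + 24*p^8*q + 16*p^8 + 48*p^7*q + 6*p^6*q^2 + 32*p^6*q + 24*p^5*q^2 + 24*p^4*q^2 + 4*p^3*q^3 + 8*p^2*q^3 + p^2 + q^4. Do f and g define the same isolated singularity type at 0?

No.

The Hessian of f at 0 is [[0, 0], [0, 0]] with rank 0, so corank 2. A Groebner basis of the Jacobian ideal J(f) in C{p,q} is {q^4, p^3 - 6*p^2*q + 6*p^2 - 24*p*q + 16*q^3 + 24*q^2, -p^2/2 + p*q^2 + 2*p*q - 2*q^3 - 2*q^2}; counting standard monomials gives mu = 8. Corank 2; j^3 = 3*(p - 2*q)^3 is a perfect cube, so E-series; the 5-jet and mu = 8 give E_8. The Hessian of g at 0 is [[2, 0], [0, 0]] with rank 1, so corank 1. A Groebner basis of the Jacobian ideal J(g) in C{p,q} is {q^3, p}; counting standard monomials gives mu = 3. Corank 1: A-series; mu = 3 gives A_3. f is E_8 but g is A_3, hence not right-equivalent.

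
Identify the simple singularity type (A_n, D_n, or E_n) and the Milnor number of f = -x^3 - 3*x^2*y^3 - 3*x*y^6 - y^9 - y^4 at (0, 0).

The Hessian of f at 0 has rank 0. Corank 2; j^3 = -x^3 is a perfect cube, so E-series; the 4-jet and mu = 6 give E_6.

Type E6, Milnor number mu = 6.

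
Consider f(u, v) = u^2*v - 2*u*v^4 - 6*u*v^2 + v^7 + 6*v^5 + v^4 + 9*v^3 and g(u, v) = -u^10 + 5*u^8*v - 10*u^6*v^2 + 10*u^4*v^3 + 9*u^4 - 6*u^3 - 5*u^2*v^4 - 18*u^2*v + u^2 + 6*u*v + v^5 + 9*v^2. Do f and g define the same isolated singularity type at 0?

The Hessian of f at 0 has rank 0. Corank 2; j^3 = v*(u - 3*v)^2 has shape L^2 M (L != M), so D-series; mu = 5 gives D_5. The Hessian of g at 0 has rank 1. Corank 1: A-series; mu = 4 gives A_4. f is D_5 but g is A_4, hence not right-equivalent.

No.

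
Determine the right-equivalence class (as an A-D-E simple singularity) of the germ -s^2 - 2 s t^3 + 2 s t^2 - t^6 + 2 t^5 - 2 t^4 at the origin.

A3

The Hessian of f at 0 is [[-2, 0], [0, 0]] with rank 1, so corank 1. A Groebner basis of the Jacobian ideal J(f) in C{s,t} is {s^2, s*t, -s + t^2}; counting standard monomials gives mu = 3. Corank 1: A-series; mu = 3 gives A_3.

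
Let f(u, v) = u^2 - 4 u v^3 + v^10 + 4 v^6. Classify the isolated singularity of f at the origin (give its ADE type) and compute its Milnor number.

Type A_9, Milnor number mu = 9.

The Hessian of f at 0 has rank 1. Corank 1: A-series; mu = 9 gives A_9.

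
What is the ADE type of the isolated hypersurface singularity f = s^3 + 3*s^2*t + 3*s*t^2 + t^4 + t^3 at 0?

E6

The Hessian of f at 0 is [[0, 0], [0, 0]] with rank 0, so corank 2. A Groebner basis of the Jacobian ideal J(f) in C{s,t} is {t^3, s^2 + 2*s*t + t^2}; counting standard monomials gives mu = 6. Corank 2; j^3 = (s + t)^3 is a perfect cube, so E-series; the 4-jet and mu = 6 give E_6.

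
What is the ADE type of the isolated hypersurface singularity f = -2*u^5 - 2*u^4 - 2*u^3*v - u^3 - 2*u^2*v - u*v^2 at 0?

D6

The Hessian of f at 0 has rank 0. Corank 2; j^3 = -u*(u + v)^2 has shape L^2 M (L != M), so D-series; mu = 6 gives D_6.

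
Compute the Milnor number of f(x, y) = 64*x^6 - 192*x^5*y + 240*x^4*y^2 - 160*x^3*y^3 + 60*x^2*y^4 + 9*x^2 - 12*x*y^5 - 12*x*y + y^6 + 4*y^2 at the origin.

5

The Hessian of f at 0 has rank 1. Corank 1: A-series; mu = 5 gives A_5.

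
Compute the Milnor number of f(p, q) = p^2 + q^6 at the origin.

5

The Hessian of f at 0 has rank 1. Corank 1: A-series; mu = 5 gives A_5.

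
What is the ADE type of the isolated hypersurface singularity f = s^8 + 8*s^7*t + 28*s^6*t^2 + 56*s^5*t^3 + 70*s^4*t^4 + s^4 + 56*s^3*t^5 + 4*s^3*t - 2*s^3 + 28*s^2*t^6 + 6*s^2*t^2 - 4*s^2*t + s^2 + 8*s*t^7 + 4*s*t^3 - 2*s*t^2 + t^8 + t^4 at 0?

The Hessian of f at 0 has rank 1. Corank 1: A-series; mu = 7 gives A_7.

A_{7}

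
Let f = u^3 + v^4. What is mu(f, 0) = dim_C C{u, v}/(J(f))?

The Hessian of f at 0 has rank 0. Corank 2; j^3 = u^3 is a perfect cube, so E-series; the 4-jet and mu = 6 give E_6.

6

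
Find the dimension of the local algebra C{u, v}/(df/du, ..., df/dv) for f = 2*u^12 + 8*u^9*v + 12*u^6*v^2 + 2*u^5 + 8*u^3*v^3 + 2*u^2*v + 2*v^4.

5

The Hessian of f at 0 has rank 0. Corank 2; j^3 = 2*u^2*v has shape L^2 M (L != M), so D-series; mu = 5 gives D_5.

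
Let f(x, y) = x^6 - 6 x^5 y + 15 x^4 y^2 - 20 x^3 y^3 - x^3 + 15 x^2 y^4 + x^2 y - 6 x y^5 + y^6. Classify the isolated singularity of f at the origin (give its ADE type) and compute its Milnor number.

Type D_{7}, Milnor number mu = 7.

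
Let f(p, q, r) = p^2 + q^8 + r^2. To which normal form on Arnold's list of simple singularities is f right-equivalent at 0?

A_7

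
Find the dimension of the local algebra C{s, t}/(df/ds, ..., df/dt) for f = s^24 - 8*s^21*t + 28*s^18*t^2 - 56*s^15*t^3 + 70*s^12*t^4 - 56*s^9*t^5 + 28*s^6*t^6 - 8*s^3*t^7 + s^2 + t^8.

7

The Hessian of f at 0 is [[2, 0], [0, 0]] with rank 1, so corank 1. A Groebner basis of the Jacobian ideal J(f) in C{s,t} is {t^7, s}; counting standard monomials gives mu = 7. Corank 1: A-series; mu = 7 gives A_7.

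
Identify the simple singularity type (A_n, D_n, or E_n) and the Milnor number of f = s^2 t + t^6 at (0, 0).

Type D_7, Milnor number mu = 7.

The Hessian of f at 0 is [[0, 0], [0, 0]] with rank 0, so corank 2. A Groebner basis of the Jacobian ideal J(f) in C{s,t} is {s^2/6 + t^5, s^3, s*t}; counting standard monomials gives mu = 7. Corank 2; j^3 = s^2*t has shape L^2 M (L != M), so D-series; mu = 7 gives D_7.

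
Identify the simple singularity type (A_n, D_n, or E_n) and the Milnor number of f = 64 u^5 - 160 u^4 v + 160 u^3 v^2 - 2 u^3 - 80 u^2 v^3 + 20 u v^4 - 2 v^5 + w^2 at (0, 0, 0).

Type E8, Milnor number mu = 8.

The Hessian of f at 0 has rank 1. Corank 2; j^3 = -2*u^3 is a perfect cube, so E-series; the 5-jet and mu = 8 give E_8.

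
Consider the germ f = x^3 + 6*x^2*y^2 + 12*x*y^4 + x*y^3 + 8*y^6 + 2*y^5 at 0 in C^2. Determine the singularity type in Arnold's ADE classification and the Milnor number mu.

The Hessian of f at 0 is [[0, 0], [0, 0]] with rank 0, so corank 2. A Groebner basis of the Jacobian ideal J(f) in C{x,y} is {-x^2/4 + y^4 - y^3/12, x^3, x^2*y + x^2/12 + y^3/36, x^2/2 + x*y^2 + y^3/6}; counting standard monomials gives mu = 7. Corank 2; j^3 = x^3 is a perfect cube, so E-series; the 4-jet and mu = 7 give E_7.

Type E7, Milnor number mu = 7.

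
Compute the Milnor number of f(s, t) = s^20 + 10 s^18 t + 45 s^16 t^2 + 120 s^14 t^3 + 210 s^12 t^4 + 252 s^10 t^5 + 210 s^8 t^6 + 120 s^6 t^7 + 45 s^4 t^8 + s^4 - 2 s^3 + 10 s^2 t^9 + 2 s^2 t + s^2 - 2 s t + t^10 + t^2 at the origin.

9

The Hessian of f at 0 is [[2, -2], [-2, 2]] with rank 1, so corank 1. A Groebner basis of the Jacobian ideal J(f) in C{s,t} is {s*t^4 - 10*s*t^3 + 15*s*t^2 - 7*s*t + s + 4*t^4 - 10*t^3 + 6*t^2 - t, -30*s*t^3 + 54*s*t^2 - 27*s*t + 4*s + t^5 + 10*t^4 - 35*t^3 + 23*t^2 - 4*t, s^2 - s + t}; counting standard monomials gives mu = 9. Corank 1: A-series; mu = 9 gives A_9.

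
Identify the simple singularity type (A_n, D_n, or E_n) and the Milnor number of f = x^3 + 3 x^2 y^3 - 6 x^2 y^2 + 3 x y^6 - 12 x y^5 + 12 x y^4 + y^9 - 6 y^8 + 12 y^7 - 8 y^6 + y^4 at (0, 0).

The Hessian of f at 0 has rank 0. Corank 2; j^3 = x^3 is a perfect cube, so E-series; the 4-jet and mu = 6 give E_6.

Type E_{6}, Milnor number mu = 6.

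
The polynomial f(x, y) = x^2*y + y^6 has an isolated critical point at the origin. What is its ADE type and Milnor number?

Type D_{7}, Milnor number mu = 7.

The Hessian of f at 0 has rank 0. Corank 2; j^3 = x^2*y has shape L^2 M (L != M), so D-series; mu = 7 gives D_7.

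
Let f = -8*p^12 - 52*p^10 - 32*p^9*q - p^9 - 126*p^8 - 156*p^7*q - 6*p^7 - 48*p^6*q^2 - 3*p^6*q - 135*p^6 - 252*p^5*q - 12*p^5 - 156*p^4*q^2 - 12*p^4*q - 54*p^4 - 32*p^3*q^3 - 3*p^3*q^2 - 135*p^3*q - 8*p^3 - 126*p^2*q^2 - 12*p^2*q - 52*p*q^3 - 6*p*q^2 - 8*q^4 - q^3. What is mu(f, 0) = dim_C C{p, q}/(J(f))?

7

The Hessian of f at 0 has rank 0. Corank 2; j^3 = -(2*p + q)^3 is a perfect cube, so E-series; the 4-jet and mu = 7 give E_7.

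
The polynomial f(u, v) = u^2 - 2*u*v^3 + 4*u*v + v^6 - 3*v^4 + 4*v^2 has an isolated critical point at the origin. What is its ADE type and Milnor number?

Type A3, Milnor number mu = 3.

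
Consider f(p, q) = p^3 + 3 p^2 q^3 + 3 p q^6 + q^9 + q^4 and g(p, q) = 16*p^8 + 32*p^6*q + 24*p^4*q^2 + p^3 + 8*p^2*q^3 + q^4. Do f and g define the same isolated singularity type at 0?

Yes.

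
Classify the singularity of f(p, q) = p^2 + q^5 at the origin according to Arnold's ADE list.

A4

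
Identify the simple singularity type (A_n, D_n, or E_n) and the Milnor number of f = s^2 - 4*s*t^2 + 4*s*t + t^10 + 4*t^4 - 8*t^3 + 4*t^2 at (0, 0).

Type A9, Milnor number mu = 9.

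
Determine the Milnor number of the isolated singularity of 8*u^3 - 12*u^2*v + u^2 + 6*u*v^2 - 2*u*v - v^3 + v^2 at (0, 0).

2

The Hessian of f at 0 is [[2, -2], [-2, 2]] with rank 1, so corank 1. A Groebner basis of the Jacobian ideal J(f) in C{u,v} is {v^2, u - v}; counting standard monomials gives mu = 2. Corank 1: A-series; mu = 2 gives A_2.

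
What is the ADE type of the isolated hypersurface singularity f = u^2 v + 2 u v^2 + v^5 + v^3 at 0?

D6

The Hessian of f at 0 has rank 0. Corank 2; j^3 = v*(u + v)^2 has shape L^2 M (L != M), so D-series; mu = 6 gives D_6.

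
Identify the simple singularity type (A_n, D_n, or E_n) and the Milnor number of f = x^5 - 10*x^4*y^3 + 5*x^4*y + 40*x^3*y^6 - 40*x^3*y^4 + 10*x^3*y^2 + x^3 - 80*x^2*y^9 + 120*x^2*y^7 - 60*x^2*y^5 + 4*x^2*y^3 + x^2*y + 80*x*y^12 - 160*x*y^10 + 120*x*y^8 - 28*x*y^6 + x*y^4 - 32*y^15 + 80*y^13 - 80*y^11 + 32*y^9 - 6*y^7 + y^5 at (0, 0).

The Hessian of f at 0 is [[0, 0], [0, 0]] with rank 0, so corank 2. A Groebner basis of the Jacobian ideal J(f) in C{x,y} is {-x*y/7 + y^4, x*y^2, x^2 + 5*x*y/7}; counting standard monomials gives mu = 6. Corank 2; j^3 = x^2*(x + y) has shape L^2 M (L != M), so D-series; mu = 6 gives D_6.

Type D6, Milnor number mu = 6.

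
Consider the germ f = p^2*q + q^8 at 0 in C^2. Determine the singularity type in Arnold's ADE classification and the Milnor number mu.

Type D_9, Milnor number mu = 9.

The Hessian of f at 0 has rank 0. Corank 2; j^3 = p^2*q has shape L^2 M (L != M), so D-series; mu = 9 gives D_9.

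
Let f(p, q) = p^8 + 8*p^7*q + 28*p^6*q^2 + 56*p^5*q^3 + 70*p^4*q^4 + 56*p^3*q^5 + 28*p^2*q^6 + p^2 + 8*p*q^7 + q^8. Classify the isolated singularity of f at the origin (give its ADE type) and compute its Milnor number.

The Hessian of f at 0 has rank 1. Corank 1: A-series; mu = 7 gives A_7.

Type A_7, Milnor number mu = 7.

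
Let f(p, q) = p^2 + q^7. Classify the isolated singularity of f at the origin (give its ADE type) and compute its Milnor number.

The Hessian of f at 0 is [[2, 0], [0, 0]] with rank 1, so corank 1. A Groebner basis of the Jacobian ideal J(f) in C{p,q} is {q^6, p}; counting standard monomials gives mu = 6. Corank 1: A-series; mu = 6 gives A_6.

Type A_{6}, Milnor number mu = 6.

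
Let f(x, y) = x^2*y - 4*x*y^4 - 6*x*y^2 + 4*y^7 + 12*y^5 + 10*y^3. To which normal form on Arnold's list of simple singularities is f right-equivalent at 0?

The Hessian of f at 0 is [[0, 0], [0, 0]] with rank 0, so corank 2. A Groebner basis of the Jacobian ideal J(f) in C{x,y} is {y^3, x^2 - 6*y^2, x*y - 3*y^2}; counting standard monomials gives mu = 4. Corank 2; j^3 = y*(x^2 - 6*x*y + 10*y^2) splits into three distinct lines over C (the quadratic factor has nonzero discriminant), so D_4.

D_4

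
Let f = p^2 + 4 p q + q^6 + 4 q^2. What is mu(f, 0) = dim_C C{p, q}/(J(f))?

5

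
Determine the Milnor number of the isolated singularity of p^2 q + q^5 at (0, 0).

The Hessian of f at 0 has rank 0. Corank 2; j^3 = p^2*q has shape L^2 M (L != M), so D-series; mu = 6 gives D_6.

6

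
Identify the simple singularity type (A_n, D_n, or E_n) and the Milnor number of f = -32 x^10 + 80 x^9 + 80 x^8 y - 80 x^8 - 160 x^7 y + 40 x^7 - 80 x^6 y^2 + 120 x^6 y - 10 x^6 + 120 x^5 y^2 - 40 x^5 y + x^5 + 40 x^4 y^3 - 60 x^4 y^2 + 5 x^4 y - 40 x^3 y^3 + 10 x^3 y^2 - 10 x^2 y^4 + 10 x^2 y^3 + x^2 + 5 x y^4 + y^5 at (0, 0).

Type A4, Milnor number mu = 4.

The Hessian of f at 0 has rank 1. Corank 1: A-series; mu = 4 gives A_4.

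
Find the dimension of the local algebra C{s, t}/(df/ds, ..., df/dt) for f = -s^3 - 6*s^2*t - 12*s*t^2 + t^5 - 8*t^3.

The Hessian of f at 0 is [[0, 0], [0, 0]] with rank 0, so corank 2. A Groebner basis of the Jacobian ideal J(f) in C{s,t} is {t^4, s^2 + 4*s*t + 4*t^2}; counting standard monomials gives mu = 8. Corank 2; j^3 = -(s + 2*t)^3 is a perfect cube, so E-series; the 5-jet and mu = 8 give E_8.

8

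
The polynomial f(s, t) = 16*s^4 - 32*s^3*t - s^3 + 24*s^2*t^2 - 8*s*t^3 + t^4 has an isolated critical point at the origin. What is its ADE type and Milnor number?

Type E6, Milnor number mu = 6.

The Hessian of f at 0 has rank 0. Corank 2; j^3 = -s^3 is a perfect cube, so E-series; the 4-jet and mu = 6 give E_6.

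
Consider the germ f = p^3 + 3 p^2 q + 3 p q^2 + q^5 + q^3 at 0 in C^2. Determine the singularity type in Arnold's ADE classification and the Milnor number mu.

Type E_8, Milnor number mu = 8.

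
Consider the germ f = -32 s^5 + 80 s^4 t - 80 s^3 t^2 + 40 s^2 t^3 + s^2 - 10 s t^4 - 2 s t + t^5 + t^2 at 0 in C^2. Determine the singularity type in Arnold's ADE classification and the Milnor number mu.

Type A_{4}, Milnor number mu = 4.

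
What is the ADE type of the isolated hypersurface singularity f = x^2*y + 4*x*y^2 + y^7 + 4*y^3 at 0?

The Hessian of f at 0 is [[0, 0], [0, 0]] with rank 0, so corank 2. A Groebner basis of the Jacobian ideal J(f) in C{x,y} is {x^2/7 + y^6 - 4*y^2/7, x^3 + 8*y^3, x*y + 2*y^2}; counting standard monomials gives mu = 8. Corank 2; j^3 = y*(x + 2*y)^2 has shape L^2 M (L != M), so D-series; mu = 8 gives D_8.

D8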